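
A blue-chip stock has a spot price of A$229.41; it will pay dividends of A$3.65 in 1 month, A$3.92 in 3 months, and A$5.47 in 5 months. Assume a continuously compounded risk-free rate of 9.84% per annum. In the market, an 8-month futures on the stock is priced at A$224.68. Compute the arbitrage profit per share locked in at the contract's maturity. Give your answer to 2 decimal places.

A$6.73 per share

PV(dividends) I = 3.65·e^(−0.0984·1/12) + 3.92·e^(−0.0984·3/12) + 5.47·e^(−0.0984·5/12) = 12.6952
Fair futures F* = (S − I)·e^(rT) = (229.41 − 12.6952)·e^0.065600 = 216.7148 × 1.067800 = 231.4081
Market A$224.68 < fair 231.4081: forward underpriced → reverse cash-and-carry (short the stock, invest proceeds at r, pay the dividends, go long the forward).
Profit at T = |F_mkt − F*| = |224.68 − 231.4081| = A$6.73 per share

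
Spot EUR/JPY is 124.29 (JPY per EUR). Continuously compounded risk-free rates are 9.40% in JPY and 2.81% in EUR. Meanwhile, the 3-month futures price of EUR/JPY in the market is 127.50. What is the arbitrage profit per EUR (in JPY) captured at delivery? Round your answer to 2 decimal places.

Fair futures: F* = S·e^(carry·T), with carry = (r_JPY − r_EUR) = 0.0940 − 0.0281 = 0.0659
F* = 124.29 · e^(0.0659 × 3/12) = 124.29 · e^0.016475 = 124.29 × 1.016611 = 126.3546
Market 127.50 > fair 126.3546: forward overpriced → cash-and-carry (buy spot, short the forward).
At maturity, profit = |F_mkt − F*| = |127.50 − 126.3546| = 1.15 per EUR (in JPY)

1.15 per EUR (in JPY)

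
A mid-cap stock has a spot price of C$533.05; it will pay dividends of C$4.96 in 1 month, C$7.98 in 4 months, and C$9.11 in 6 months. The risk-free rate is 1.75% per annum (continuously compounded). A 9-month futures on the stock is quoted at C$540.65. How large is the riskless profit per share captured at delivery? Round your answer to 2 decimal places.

C$22.76 per share

PV(dividends) I = 4.96·e^(−0.0175·1/12) + 7.98·e^(−0.0175·4/12) + 9.11·e^(−0.0175·6/12) = 21.9170
Fair futures F* = (S − I)·e^(rT) = (533.05 − 21.9170)·e^0.013125 = 511.1330 × 1.013212 = 517.8861
Market C$540.65 > fair 517.8861: forward overpriced → cash-and-carry (borrow at r, buy the stock and collect the dividends, short the forward).
Profit at T = |F_mkt − F*| = |540.65 − 517.8861| = C$22.76 per share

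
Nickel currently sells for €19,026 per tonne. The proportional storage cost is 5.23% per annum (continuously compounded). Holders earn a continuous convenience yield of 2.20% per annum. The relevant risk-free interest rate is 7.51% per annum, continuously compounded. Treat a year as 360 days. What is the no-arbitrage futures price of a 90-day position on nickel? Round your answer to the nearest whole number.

€19,534 per tonne

Net carry = r + u − y = 0.0751 + 0.0523 − 0.0220 = 0.1054
F = S·e^((r+u−y)T) = 19026 · e^(0.1054 × 90/360) = 19026 · e^0.026350
= 19026 × 1.026700 = €19,534 per tonne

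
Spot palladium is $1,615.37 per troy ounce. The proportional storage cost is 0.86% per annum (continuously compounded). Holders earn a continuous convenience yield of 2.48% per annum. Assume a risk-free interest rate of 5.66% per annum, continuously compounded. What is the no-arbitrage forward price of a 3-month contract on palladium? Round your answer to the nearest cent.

Net carry = r + u − y = 0.0566 + 0.0086 − 0.0248 = 0.0404
F = S·e^((r+u−y)T) = 1615.37 · e^(0.0404 × 3/12) = 1615.37 · e^0.01010000
= 1615.37 × 1.01015118 = $1,631.77 per troy ounce

$1,631.77 per troy ounce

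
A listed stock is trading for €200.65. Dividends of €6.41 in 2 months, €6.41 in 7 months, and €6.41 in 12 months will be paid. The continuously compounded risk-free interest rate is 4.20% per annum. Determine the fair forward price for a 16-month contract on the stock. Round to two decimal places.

PV(dividends) I = 6.41·e^(−0.0420·2/12) + 6.41·e^(−0.0420·7/12) + 6.41·e^(−0.0420·12/12)
I = 6.3653 + 6.2549 + 6.1464 = 18.7666
F = (S − I)·e^(rT) = (200.65 − 18.7666) · e^(0.0420·16/12)
= 181.8834 · e^0.056000 = 181.8834 × 1.057598 = €192.36

€192.36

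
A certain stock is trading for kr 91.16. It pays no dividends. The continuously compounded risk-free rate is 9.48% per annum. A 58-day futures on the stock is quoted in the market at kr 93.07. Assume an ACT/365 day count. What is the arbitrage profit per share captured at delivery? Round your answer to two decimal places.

Fair futures: F* = S·e^(carry·T), with carry = r = 0.0948
F* = 91.16 · e^(0.0948 × 58/365) = 91.16 · e^0.015064 = 91.16 × 1.015178 = kr 92.5436
Market kr 93.07 > fair kr 92.5436: forward overpriced → cash-and-carry (buy spot, short the forward).
At maturity, profit = |F_mkt − F*| = |93.07 − 92.5436| = kr 0.53 per share

kr 0.53 per share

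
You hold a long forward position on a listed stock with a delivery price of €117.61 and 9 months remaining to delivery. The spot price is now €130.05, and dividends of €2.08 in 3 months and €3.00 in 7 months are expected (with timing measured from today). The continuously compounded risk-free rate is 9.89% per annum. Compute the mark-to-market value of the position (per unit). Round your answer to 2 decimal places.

PV(remaining dividends) I = 2.08·e^(−0.0989·3/12) + 3.00·e^(−0.0989·7/12) = 4.8610
Current forward F = (S − I)·e^(rT) = (130.05 − 4.8610)·e^(0.0989·9/12) = 125.1890 × 1.076995 = 134.8279
Value (long) = (F − K)·e^(−rT) = (134.8279 − 117.61) × 0.928509 = 15.9870
Value = €15.99

€15.99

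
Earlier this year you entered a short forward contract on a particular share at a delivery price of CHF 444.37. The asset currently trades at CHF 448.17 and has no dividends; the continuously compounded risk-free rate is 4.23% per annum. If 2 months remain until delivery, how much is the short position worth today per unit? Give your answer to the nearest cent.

Current fair forward for the remaining 2 months: F = S·e^(r·T), r = 0.0423
F = 448.17 · e^(0.0423 × 2/12) = 448.17 × 1.007075 = 451.3408
Value of long forward = (F − K)·e^(−rT) = (451.3408 − 444.37) · e^(−0.0423·2/12)
= 6.9708 × 0.992975 = 6.92
Short position value = −(long value) = -CHF 6.92

-CHF 6.92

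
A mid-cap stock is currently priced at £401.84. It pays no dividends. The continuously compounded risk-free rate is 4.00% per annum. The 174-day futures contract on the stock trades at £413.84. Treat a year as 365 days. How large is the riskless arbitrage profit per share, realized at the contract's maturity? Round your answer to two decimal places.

£4.26 per share

Fair futures: F* = S·e^(carry·T), with carry = r = 0.0400
F* = 401.84 · e^(0.0400 × 174/365) = 401.84 · e^0.019068 = 401.84 × 1.019251 = £409.5758
Market £413.84 > fair £409.5758: forward overpriced → cash-and-carry (buy spot, short the forward).
At maturity, profit = |F_mkt − F*| = |413.84 − 409.5758| = £4.26 per share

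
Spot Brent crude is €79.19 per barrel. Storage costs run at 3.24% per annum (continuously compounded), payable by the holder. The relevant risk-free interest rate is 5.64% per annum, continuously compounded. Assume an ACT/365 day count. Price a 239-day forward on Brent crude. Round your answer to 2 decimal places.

Net carry = r + u − y = 0.0564 + 0.0324 − 0.0000 = 0.0888
F = S·e^((r+u−y)T) = 79.19 · e^(0.0888 × 239/365) = 79.19 · e^0.058146
= 79.19 × 1.059870 = €83.93 per barrel

€83.93 per barrel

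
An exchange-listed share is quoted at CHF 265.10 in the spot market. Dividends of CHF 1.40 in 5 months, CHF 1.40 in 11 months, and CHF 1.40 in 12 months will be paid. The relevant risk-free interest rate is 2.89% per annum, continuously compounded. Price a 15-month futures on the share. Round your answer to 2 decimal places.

PV(dividends) I = 1.40·e^(−0.0289·5/12) + 1.40·e^(−0.0289·11/12) + 1.40·e^(−0.0289·12/12)
I = 1.3832 + 1.3634 + 1.3601 = 4.1067
F = (S − I)·e^(rT) = (265.10 − 4.1067) · e^(0.0289·15/12)
= 260.9933 · e^0.036125 = 260.9933 × 1.036785 = CHF 270.59

CHF 270.59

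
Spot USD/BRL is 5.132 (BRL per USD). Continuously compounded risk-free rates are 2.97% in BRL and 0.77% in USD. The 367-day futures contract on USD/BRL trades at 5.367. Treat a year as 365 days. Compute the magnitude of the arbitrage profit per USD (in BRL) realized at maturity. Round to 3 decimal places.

0.120 per USD (in BRL)

Fair futures: F* = S·e^(carry·T), with carry = (r_BRL − r_USD) = 0.0297 − 0.0077 = 0.0220
F* = 5.132 · e^(0.0220 × 367/365) = 5.132 · e^0.022121 = 5.132 × 1.022367 = 5.2468
Market 5.367 > fair 5.2468: forward overpriced → cash-and-carry (buy spot, short the forward).
At maturity, profit = |F_mkt − F*| = |5.367 − 5.2468| = 0.120 per USD (in BRL)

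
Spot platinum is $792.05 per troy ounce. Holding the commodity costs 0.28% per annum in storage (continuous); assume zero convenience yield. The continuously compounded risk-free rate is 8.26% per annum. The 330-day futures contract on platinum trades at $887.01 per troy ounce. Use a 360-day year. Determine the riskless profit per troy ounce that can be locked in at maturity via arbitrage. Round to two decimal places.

Fair futures: F* = S·e^(carry·T), with carry = (r + u) = 0.0826 + 0.0028 = 0.0854
F* = 792.05 · e^(0.0854 × 330/360) = 792.05 · e^0.078283 = 792.05 × 1.081429 = $856.5458
Market $887.01 > fair $856.5458: forward overpriced → cash-and-carry (buy spot, short the forward).
At maturity, profit = |F_mkt − F*| = |887.01 − 856.5458| = $30.46 per troy ounce

$30.46 per troy ounce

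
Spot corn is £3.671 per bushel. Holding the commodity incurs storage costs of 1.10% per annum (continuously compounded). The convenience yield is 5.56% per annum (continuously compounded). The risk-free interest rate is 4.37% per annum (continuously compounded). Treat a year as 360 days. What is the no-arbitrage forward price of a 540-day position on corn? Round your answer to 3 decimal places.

£3.666 per bushel

Net carry = r + u − y = 0.0437 + 0.0110 − 0.0556 = -0.0009
F = S·e^((r+u−y)T) = 3.671 · e^(-0.0009 × 540/360) = 3.671 · e^-0.001350
= 3.671 × 0.998651 = £3.666 per bushel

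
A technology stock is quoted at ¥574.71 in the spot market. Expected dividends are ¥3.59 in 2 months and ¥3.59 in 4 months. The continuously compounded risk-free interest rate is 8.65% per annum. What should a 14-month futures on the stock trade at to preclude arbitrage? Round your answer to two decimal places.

¥627.96

PV(dividends) I = 3.59·e^(−0.0865·2/12) + 3.59·e^(−0.0865·4/12)
I = 3.5386 + 3.4880 = 7.0266
F = (S − I)·e^(rT) = (574.71 − 7.0266) · e^(0.0865·14/12)
= 567.6834 · e^0.100917 = 567.6834 × 1.106185 = ¥627.96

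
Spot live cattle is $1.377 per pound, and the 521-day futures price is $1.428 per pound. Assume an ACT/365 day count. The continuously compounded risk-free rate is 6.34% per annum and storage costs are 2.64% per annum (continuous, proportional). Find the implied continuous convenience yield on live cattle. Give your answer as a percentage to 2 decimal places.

F = S·e^((r+u−y)T) ⇒ (r+u−y) = ln(F/S)/T
ln(1.428/1.377) = 0.036368; /T ⇒ 0.025479
y = r + u − ln(F/S)/T = 0.0634 + 0.0264 − 0.025479 = 0.064321
y = 6.43%

6.43%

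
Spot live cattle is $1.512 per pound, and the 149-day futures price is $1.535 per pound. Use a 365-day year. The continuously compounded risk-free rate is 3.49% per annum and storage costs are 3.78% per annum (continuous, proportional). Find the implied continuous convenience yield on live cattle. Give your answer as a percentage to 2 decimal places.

F = S·e^((r+u−y)T) ⇒ (r+u−y) = ln(F/S)/T
ln(1.535/1.512) = 0.015097; /T ⇒ 0.036983
y = r + u − ln(F/S)/T = 0.0349 + 0.0378 − 0.036983 = 0.035717
y = 3.57%

3.57%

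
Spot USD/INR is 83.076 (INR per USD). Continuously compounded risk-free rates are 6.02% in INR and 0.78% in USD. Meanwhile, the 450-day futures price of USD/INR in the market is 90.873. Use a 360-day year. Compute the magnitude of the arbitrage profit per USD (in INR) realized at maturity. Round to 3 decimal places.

2.173 per USD (in INR)

Fair futures: F* = S·e^(carry·T), with carry = (r_INR − r_USD) = 0.0602 − 0.0078 = 0.0524
F* = 83.076 · e^(0.0524 × 450/360) = 83.076 · e^0.065500 = 83.076 × 1.067693 = 88.6997
Market 90.873 > fair 88.6997: forward overpriced → cash-and-carry (buy spot, short the forward).
At maturity, profit = |F_mkt − F*| = |90.873 − 88.6997| = 2.173 per USD (in INR)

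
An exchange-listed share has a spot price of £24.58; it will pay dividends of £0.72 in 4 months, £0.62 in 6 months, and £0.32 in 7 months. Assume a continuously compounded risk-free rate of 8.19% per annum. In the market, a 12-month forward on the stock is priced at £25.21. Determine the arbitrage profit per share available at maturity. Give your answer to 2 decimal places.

£0.27 per share

PV(dividends) I = 0.72·e^(−0.0819·4/12) + 0.62·e^(−0.0819·6/12) + 0.32·e^(−0.0819·7/12) = 1.6008
Fair forward F* = (S − I)·e^(rT) = (24.58 − 1.6008)·e^0.081900 = 22.9792 × 1.085347 = 24.9404
Market £25.21 > fair 24.9404: forward overpriced → cash-and-carry (borrow at r, buy the stock and collect the dividends, short the forward).
Profit at T = |F_mkt − F*| = |25.21 − 24.9404| = £0.27 per share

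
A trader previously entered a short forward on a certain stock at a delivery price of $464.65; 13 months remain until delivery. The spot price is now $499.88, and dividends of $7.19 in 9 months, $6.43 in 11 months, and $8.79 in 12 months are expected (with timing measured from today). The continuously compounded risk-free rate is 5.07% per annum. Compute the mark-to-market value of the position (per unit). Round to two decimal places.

-$38.65

PV(remaining dividends) I = 7.19·e^(−0.0507·9/12) + 6.43·e^(−0.0507·11/12) + 8.79·e^(−0.0507·12/12) = 21.4152
Current forward F = (S − I)·e^(rT) = (499.88 − 21.4152)·e^(0.0507·13/12) = 478.4648 × 1.056461 = 505.4794
Value (long) = (F − K)·e^(−rT) = (505.4794 − 464.65) × 0.946556 = 38.6473
Short position value = −(long value) = -$38.65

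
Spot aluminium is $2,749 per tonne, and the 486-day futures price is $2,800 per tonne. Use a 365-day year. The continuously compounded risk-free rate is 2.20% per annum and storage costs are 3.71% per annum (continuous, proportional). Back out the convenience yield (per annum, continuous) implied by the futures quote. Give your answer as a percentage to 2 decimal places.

F = S·e^((r+u−y)T) ⇒ (r+u−y) = ln(F/S)/T
ln(2800/2749) = 0.018382; /T ⇒ 0.013805
y = r + u − ln(F/S)/T = 0.0220 + 0.0371 − 0.013805 = 0.045295
y = 4.53%

4.53%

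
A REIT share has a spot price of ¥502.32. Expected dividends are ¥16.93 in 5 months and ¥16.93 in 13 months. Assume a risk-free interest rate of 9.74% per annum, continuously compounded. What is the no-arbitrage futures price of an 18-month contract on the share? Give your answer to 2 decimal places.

PV(dividends) I = 16.93·e^(−0.0974·5/12) + 16.93·e^(−0.0974·13/12)
I = 16.2567 + 15.2346 = 31.4913
F = (S − I)·e^(rT) = (502.32 − 31.4913) · e^(0.0974·18/12)
= 470.8287 · e^0.146100 = 470.8287 × 1.157312 = ¥544.90

¥544.90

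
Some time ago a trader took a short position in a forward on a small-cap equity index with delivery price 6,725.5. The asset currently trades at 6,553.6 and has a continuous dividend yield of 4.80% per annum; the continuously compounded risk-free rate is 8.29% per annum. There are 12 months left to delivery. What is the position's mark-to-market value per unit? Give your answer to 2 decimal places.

Current fair forward for the remaining 12 months: F = S·e^((r − q)·T), (r − q) = 0.0829 − 0.0480 = 0.0349
F = 6553.6 · e^(0.0349 × 12/12) = 6553.6 × 1.03551615 = 6786.3586
Value of long forward = (F − K)·e^(−rT) = (6786.3586 − 6725.5) · e^(−0.0829·12/12)
= 60.8586 × 0.92044319 = 56.02
Short position value = −(long value) = -56.02

-56.02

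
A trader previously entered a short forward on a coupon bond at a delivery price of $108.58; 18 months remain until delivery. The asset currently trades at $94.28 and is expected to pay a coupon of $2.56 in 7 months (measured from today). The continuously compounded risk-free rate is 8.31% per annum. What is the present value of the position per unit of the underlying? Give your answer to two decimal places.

$4.01

PV(remaining coupons) I = 2.56·e^(−0.0831·7/12) = 2.4389
Current forward F = (S − I)·e^(rT) = (94.28 − 2.4389)·e^(0.0831·18/12) = 91.8411 × 1.132752 = 104.0332
Value (long) = (F − K)·e^(−rT) = (104.0332 − 108.58) × 0.882806 = -4.0139
Short position value = −(long value) = $4.01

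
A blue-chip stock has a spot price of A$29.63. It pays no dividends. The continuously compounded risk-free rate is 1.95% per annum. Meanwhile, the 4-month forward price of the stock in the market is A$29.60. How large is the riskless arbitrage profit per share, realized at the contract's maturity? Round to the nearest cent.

Fair forward: F* = S·e^(carry·T), with carry = r = 0.0195
F* = 29.63 · e^(0.0195 × 4/12) = 29.63 · e^0.006500 = 29.63 × 1.006521 = A$29.8232
Market A$29.60 < fair A$29.8232: forward underpriced → reverse cash-and-carry (short spot, go long the forward).
At maturity, profit = |F_mkt − F*| = |29.60 − 29.8232| = A$0.22 per share

A$0.22 per share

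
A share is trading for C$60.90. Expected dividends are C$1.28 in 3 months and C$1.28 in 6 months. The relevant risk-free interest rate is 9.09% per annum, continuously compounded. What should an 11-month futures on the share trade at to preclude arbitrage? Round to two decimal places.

PV(dividends) I = 1.28·e^(−0.0909·3/12) + 1.28·e^(−0.0909·6/12)
I = 1.2512 + 1.2231 = 2.4743
F = (S − I)·e^(rT) = (60.90 − 2.4743) · e^(0.0909·11/12)
= 58.4257 · e^0.083325 = 58.4257 × 1.086895 = C$63.50

C$63.50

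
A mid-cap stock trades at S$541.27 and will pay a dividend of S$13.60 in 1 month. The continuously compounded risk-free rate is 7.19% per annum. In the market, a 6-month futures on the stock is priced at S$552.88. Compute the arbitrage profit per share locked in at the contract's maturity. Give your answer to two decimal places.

S$5.81 per share

PV(dividends) I = 13.60·e^(−0.0719·1/12) = 13.5188
Fair futures F* = (S − I)·e^(rT) = (541.27 − 13.5188)·e^0.035950 = 527.7512 × 1.036604 = 547.0690
Market S$552.88 > fair 547.0690: forward overpriced → cash-and-carry (borrow at r, buy the stock and collect the dividends, short the forward).
Profit at T = |F_mkt − F*| = |552.88 − 547.0690| = S$5.81 per share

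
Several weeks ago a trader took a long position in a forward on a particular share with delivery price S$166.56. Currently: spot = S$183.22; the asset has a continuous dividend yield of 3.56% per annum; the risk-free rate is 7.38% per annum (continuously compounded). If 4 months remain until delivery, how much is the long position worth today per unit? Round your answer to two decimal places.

S$18.55

Current fair forward for the remaining 4 months: F = S·e^((r − q)·T), (r − q) = 0.0738 − 0.0356 = 0.0382
F = 183.22 · e^(0.0382 × 4/12) = 183.22 × 1.012815 = 185.5680
Value of long forward = (F − K)·e^(−rT) = (185.5680 − 166.56) · e^(−0.0738·4/12)
= 19.0080 × 0.975700 = 18.55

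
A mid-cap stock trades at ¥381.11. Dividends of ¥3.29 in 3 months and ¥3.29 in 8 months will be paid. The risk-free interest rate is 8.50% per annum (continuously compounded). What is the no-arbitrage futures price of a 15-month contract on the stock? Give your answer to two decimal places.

¥416.79

PV(dividends) I = 3.29·e^(−0.0850·3/12) + 3.29·e^(−0.0850·8/12)
I = 3.2208 + 3.1088 = 6.3296
F = (S − I)·e^(rT) = (381.11 − 6.3296) · e^(0.0850·15/12)
= 374.7804 · e^0.106250 = 374.7804 × 1.112100 = ¥416.79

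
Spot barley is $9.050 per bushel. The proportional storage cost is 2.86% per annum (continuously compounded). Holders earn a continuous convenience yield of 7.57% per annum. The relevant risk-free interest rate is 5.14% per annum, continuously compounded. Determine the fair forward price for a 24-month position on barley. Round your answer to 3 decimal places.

Net carry = r + u − y = 0.0514 + 0.0286 − 0.0757 = 0.0043
F = S·e^((r+u−y)T) = 9.050 · e^(0.0043 × 24/12) = 9.050 · e^0.008600
= 9.050 × 1.008637 = $9.128 per bushel

$9.128 per bushel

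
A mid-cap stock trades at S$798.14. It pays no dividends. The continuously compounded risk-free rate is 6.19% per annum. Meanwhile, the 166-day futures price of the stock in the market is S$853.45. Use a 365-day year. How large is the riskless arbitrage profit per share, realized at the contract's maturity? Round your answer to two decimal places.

S$32.52 per share

Fair futures: F* = S·e^(carry·T), with carry = r = 0.0619
F* = 798.14 · e^(0.0619 × 166/365) = 798.14 · e^0.028152 = 798.14 × 1.028552 = S$820.9285
Market S$853.45 > fair S$820.9285: forward overpriced → cash-and-carry (buy spot, short the forward).
At maturity, profit = |F_mkt − F*| = |853.45 − 820.9285| = S$32.52 per share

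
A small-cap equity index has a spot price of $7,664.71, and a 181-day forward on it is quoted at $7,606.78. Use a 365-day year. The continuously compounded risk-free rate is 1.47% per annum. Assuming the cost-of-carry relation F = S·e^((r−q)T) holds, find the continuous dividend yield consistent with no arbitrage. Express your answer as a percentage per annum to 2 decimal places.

3.00%

From F = S·e^((r−q)T): (r − q) = ln(F/S)/T
ln(7606.78/7664.71) = ln(0.992442) = -0.007587
(r − q) = -0.007587 / (181/365) = -0.015300
q = r − ln(F/S)/T = 0.0147 + 0.015300 = 0.030000
q = 3.00%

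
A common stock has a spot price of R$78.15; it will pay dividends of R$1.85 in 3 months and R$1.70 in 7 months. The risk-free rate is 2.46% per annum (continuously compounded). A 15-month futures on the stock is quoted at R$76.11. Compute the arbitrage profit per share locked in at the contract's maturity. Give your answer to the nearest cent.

R$0.86 per share

PV(dividends) I = 1.85·e^(−0.0246·3/12) + 1.70·e^(−0.0246·7/12) = 3.5144
Fair futures F* = (S − I)·e^(rT) = (78.15 − 3.5144)·e^0.030750 = 74.6356 × 1.031228 = 76.9663
Market R$76.11 < fair 76.9663: forward underpriced → reverse cash-and-carry (short the stock, invest proceeds at r, pay the dividends, go long the forward).
Profit at T = |F_mkt − F*| = |76.11 − 76.9663| = R$0.86 per share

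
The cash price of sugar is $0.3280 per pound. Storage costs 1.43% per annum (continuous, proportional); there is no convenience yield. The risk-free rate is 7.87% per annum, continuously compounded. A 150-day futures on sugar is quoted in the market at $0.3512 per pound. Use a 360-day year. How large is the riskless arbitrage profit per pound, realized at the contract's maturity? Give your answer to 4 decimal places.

Fair futures: F* = S·e^(carry·T), with carry = (r + u) = 0.0787 + 0.0143 = 0.0930
F* = 0.3280 · e^(0.0930 × 150/360) = 0.3280 · e^0.038750 = 0.3280 × 1.039511 = $0.3410
Market $0.3512 > fair $0.3410: forward overpriced → cash-and-carry (buy spot, short the forward).
At maturity, profit = |F_mkt − F*| = |0.3512 − 0.3410| = $0.0102 per pound

$0.0102 per pound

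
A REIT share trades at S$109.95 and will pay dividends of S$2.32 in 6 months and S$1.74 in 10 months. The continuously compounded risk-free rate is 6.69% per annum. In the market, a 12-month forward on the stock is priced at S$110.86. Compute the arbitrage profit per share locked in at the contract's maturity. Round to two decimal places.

S$2.54 per share

PV(dividends) I = 2.32·e^(−0.0669·6/12) + 1.74·e^(−0.0669·10/12) = 3.8893
Fair forward F* = (S − I)·e^(rT) = (109.95 − 3.8893)·e^0.066900 = 106.0607 × 1.069189 = 113.3989
Market S$110.86 < fair 113.3989: forward underpriced → reverse cash-and-carry (short the stock, invest proceeds at r, pay the dividends, go long the forward).
Profit at T = |F_mkt − F*| = |110.86 − 113.3989| = S$2.54 per share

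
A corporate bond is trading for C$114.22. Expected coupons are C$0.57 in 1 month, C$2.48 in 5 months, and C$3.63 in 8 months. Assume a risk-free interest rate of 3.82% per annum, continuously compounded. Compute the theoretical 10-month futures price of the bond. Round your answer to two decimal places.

PV(coupons) I = 0.57·e^(−0.0382·1/12) + 2.48·e^(−0.0382·5/12) + 3.63·e^(−0.0382·8/12)
I = 0.5682 + 2.4408 + 3.5387 = 6.5477
F = (S − I)·e^(rT) = (114.22 − 6.5477) · e^(0.0382·10/12)
= 107.6723 · e^0.031833 = 107.6723 × 1.032345 = C$111.15

C$111.15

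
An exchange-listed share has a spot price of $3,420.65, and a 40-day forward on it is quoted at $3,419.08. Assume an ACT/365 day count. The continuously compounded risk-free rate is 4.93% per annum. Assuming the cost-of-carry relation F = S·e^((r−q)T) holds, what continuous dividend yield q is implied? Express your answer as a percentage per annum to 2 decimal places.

From F = S·e^((r−q)T): (r − q) = ln(F/S)/T
ln(3419.08/3420.65) = ln(0.999541) = -0.000459
(r − q) = -0.000459 / (40/365) = -0.004188
q = r − ln(F/S)/T = 0.0493 + 0.004188 = 0.053488
q = 5.35%

5.35%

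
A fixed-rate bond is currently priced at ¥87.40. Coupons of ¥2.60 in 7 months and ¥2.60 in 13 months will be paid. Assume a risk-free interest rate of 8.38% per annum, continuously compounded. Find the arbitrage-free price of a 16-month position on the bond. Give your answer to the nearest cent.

¥92.31

PV(coupons) I = 2.60·e^(−0.0838·7/12) + 2.60·e^(−0.0838·13/12)
I = 2.4760 + 2.3744 = 4.8504
F = (S − I)·e^(rT) = (87.40 − 4.8504) · e^(0.0838·16/12)
= 82.5496 · e^0.111733 = 82.5496 × 1.118214 = ¥92.31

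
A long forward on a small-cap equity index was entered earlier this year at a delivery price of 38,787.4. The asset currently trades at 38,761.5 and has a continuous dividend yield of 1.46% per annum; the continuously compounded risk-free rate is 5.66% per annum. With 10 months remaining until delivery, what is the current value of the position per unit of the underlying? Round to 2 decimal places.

1292.36

Current fair forward for the remaining 10 months: F = S·e^((r − q)·T), (r − q) = 0.0566 − 0.0146 = 0.0420
F = 38761.5 · e^(0.0420 × 10/12) = 38761.5 × 1.03561971 = 40142.1734
Value of long forward = (F − K)·e^(−rT) = (40142.1734 − 38787.4) · e^(−0.0566·10/12)
= 1354.7734 × 0.95392840 = 1292.36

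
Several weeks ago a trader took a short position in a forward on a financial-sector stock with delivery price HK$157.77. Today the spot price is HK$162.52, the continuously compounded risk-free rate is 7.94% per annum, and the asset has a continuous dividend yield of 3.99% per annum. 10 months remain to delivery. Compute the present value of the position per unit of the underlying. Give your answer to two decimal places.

-HK$9.54

Current fair forward for the remaining 10 months: F = S·e^((r − q)·T), (r − q) = 0.0794 − 0.0399 = 0.0395
F = 162.52 · e^(0.0395 × 10/12) = 162.52 × 1.033464 = 167.9586
Value of long forward = (F − K)·e^(−rT) = (167.9586 − 157.77) · e^(−0.0794·10/12)
= 10.1886 × 0.935975 = 9.54
Short position value = −(long value) = -HK$9.54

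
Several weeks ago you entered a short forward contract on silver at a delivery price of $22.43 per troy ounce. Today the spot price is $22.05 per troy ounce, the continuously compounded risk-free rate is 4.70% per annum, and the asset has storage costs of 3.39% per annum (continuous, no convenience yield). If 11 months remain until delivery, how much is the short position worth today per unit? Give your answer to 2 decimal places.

-$1.26 per troy ounce

Current fair forward for the remaining 11 months: F = S·e^((r + u)·T), (r + u) = 0.0470 + 0.0339 = 0.0809
F = 22.05 · e^(0.0809 × 11/12) = 22.05 × 1.076977 = 23.7473
Value of long forward = (F − K)·e^(−rT) = (23.7473 − 22.43) · e^(−0.0470·11/12)
= 1.3173 × 0.957832 = 1.26
Short position value = −(long value) = -$1.26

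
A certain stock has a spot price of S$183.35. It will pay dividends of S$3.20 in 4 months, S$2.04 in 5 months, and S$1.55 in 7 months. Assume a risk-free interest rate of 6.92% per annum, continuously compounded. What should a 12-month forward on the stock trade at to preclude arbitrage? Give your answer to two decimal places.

S$189.42

PV(dividends) I = 3.20·e^(−0.0692·4/12) + 2.04·e^(−0.0692·5/12) + 1.55·e^(−0.0692·7/12)
I = 3.1270 + 1.9820 + 1.4887 = 6.5977
F = (S − I)·e^(rT) = (183.35 − 6.5977) · e^(0.0692·12/12)
= 176.7523 · e^0.069200 = 176.7523 × 1.071651 = S$189.42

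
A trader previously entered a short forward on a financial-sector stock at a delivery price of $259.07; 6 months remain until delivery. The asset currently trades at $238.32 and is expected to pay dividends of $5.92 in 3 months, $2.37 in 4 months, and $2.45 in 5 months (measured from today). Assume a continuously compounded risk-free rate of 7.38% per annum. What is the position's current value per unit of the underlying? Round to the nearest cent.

$21.86

PV(remaining dividends) I = 5.92·e^(−0.0738·3/12) + 2.37·e^(−0.0738·4/12) + 2.45·e^(−0.0738·5/12) = 10.5000
Current forward F = (S − I)·e^(rT) = (238.32 − 10.5000)·e^(0.0738·6/12) = 227.8200 × 1.037589 = 236.3835
Value (long) = (F − K)·e^(−rT) = (236.3835 − 259.07) × 0.963773 = -21.8646
Short position value = −(long value) = $21.86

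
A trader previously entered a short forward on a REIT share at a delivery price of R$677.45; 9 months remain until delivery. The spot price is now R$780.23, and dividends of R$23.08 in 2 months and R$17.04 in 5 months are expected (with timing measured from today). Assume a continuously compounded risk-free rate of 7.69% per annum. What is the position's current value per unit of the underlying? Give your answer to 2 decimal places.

-R$101.46

PV(remaining dividends) I = 23.08·e^(−0.0769·2/12) + 17.04·e^(−0.0769·5/12) = 39.2887
Current forward F = (S − I)·e^(rT) = (780.23 − 39.2887)·e^(0.0769·9/12) = 740.9413 × 1.059371 = 784.9317
Value (long) = (F − K)·e^(−rT) = (784.9317 − 677.45) × 0.943957 = 101.4581
Short position value = −(long value) = -R$101.46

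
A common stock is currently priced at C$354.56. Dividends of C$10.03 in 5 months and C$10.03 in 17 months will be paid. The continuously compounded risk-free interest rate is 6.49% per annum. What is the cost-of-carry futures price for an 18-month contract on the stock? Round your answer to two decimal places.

PV(dividends) I = 10.03·e^(−0.0649·5/12) + 10.03·e^(−0.0649·17/12)
I = 9.7624 + 9.1489 = 18.9113
F = (S − I)·e^(rT) = (354.56 − 18.9113) · e^(0.0649·18/12)
= 335.6487 · e^0.097350 = 335.6487 × 1.102246 = C$369.97

C$369.97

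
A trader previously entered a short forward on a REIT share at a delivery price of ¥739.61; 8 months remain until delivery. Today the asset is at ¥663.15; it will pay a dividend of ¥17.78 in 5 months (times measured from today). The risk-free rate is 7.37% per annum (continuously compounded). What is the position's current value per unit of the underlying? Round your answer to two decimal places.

¥58.24

PV(remaining dividends) I = 17.78·e^(−0.0737·5/12) = 17.2423
Current forward F = (S − I)·e^(rT) = (663.15 − 17.2423)·e^(0.0737·8/12) = 645.9077 × 1.050360 = 678.4356
Value (long) = (F − K)·e^(−rT) = (678.4356 − 739.61) × 0.952054 = -58.2413
Short position value = −(long value) = ¥58.24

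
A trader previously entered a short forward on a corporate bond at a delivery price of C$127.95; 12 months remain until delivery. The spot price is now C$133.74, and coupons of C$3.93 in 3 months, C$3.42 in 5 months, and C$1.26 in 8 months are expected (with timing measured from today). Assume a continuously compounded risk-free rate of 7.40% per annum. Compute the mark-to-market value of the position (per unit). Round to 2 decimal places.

-C$6.54

PV(remaining coupons) I = 3.93·e^(−0.0740·3/12) + 3.42·e^(−0.0740·5/12) + 1.26·e^(−0.0740·8/12) = 8.3735
Current forward F = (S − I)·e^(rT) = (133.74 − 8.3735)·e^(0.0740·12/12) = 125.3665 × 1.076807 = 134.9955
Value (long) = (F − K)·e^(−rT) = (134.9955 − 127.95) × 0.928672 = 6.5430
Short position value = −(long value) = -C$6.54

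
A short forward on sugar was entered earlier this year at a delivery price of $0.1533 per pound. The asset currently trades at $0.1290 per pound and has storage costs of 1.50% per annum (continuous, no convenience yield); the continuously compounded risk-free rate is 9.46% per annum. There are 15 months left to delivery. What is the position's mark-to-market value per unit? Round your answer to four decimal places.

$0.0048 per pound

Current fair forward for the remaining 15 months: F = S·e^((r + u)·T), (r + u) = 0.0946 + 0.0150 = 0.1096
F = 0.1290 · e^(0.1096 × 15/12) = 0.1290 × 1.146828 = 0.1479
Value of long forward = (F − K)·e^(−rT) = (0.1479 − 0.1533) · e^(−0.0946·15/12)
= -0.0054 × 0.888474 = -0.0048
Short position value = −(long value) = $0.0048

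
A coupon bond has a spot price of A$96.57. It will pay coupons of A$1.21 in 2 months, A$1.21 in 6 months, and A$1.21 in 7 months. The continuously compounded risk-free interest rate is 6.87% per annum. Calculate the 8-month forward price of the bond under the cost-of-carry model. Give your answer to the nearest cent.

A$97.40

PV(coupons) I = 1.21·e^(−0.0687·2/12) + 1.21·e^(−0.0687·6/12) + 1.21·e^(−0.0687·7/12)
I = 1.1962 + 1.1691 + 1.1625 = 3.5278
F = (S − I)·e^(rT) = (96.57 − 3.5278) · e^(0.0687·8/12)
= 93.0422 · e^0.045800 = 93.0422 × 1.046865 = A$97.40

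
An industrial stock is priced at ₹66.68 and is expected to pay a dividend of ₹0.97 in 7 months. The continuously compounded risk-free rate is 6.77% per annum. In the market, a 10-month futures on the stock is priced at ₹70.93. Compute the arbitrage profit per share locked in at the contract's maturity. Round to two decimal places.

PV(dividends) I = 0.97·e^(−0.0677·7/12) = 0.9324
Fair futures F* = (S − I)·e^(rT) = (66.68 − 0.9324)·e^0.056417 = 65.7476 × 1.058039 = 69.5635
Market ₹70.93 > fair 69.5635: forward overpriced → cash-and-carry (borrow at r, buy the stock and collect the dividends, short the forward).
Profit at T = |F_mkt − F*| = |70.93 − 69.5635| = ₹1.37 per share

₹1.37 per share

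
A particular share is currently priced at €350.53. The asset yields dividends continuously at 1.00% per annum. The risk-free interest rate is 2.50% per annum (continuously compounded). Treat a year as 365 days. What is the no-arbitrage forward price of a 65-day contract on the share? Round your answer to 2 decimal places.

F = S·e^((r − q)T) = 350.53 · e^((0.0250 − 0.0100) × 65/365)
= 350.53 · e^0.002671 = 350.53 × 1.002675
F = €351.47

€351.47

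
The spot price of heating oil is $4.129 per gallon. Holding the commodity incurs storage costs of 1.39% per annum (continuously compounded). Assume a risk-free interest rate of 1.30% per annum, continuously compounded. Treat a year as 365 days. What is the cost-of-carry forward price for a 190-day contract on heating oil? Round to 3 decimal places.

$4.187 per gallon

Net carry = r + u − y = 0.0130 + 0.0139 − 0.0000 = 0.0269
F = S·e^((r+u−y)T) = 4.129 · e^(0.0269 × 190/365) = 4.129 · e^0.014003
= 4.129 × 1.014102 = $4.187 per gallon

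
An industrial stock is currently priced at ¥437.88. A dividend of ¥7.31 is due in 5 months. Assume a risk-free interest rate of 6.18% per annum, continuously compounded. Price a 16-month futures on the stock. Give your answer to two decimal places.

¥467.75

PV(dividends) I = 7.31·e^(−0.0618·5/12)
I = 7.1242
F = (S − I)·e^(rT) = (437.88 − 7.1242) · e^(0.0618·16/12)
= 430.7558 · e^0.082400 = 430.7558 × 1.085890 = ¥467.75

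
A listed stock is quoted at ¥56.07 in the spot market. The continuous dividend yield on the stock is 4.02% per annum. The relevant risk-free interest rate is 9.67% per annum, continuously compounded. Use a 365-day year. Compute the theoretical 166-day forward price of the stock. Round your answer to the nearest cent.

¥57.53

F = S·e^((r − q)T) = 56.07 · e^((0.0967 − 0.0402) × 166/365)
= 56.07 · e^0.025696 = 56.07 × 1.026029
F = ¥57.53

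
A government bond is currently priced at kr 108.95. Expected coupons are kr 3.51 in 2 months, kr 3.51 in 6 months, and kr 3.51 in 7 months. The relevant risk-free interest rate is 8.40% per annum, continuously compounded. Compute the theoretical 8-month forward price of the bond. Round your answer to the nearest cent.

PV(coupons) I = 3.51·e^(−0.0840·2/12) + 3.51·e^(−0.0840·6/12) + 3.51·e^(−0.0840·7/12)
I = 3.4612 + 3.3656 + 3.3422 = 10.1690
F = (S − I)·e^(rT) = (108.95 − 10.1690) · e^(0.0840·8/12)
= 98.7810 · e^0.056000 = 98.7810 × 1.057598 = kr 104.47

kr 104.47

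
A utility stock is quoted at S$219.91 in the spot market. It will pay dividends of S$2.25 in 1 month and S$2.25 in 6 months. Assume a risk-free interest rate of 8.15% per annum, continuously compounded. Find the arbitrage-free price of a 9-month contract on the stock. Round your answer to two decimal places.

S$229.10

PV(dividends) I = 2.25·e^(−0.0815·1/12) + 2.25·e^(−0.0815·6/12)
I = 2.2348 + 2.1602 = 4.3950
F = (S − I)·e^(rT) = (219.91 − 4.3950) · e^(0.0815·9/12)
= 215.5150 · e^0.061125 = 215.5150 × 1.063032 = S$229.10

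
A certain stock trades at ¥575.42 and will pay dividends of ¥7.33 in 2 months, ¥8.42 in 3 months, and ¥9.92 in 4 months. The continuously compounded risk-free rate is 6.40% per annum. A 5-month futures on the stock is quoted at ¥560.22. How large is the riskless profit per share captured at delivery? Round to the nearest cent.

PV(dividends) I = 7.33·e^(−0.0640·2/12) + 8.42·e^(−0.0640·3/12) + 9.92·e^(−0.0640·4/12) = 25.2492
Fair futures F* = (S − I)·e^(rT) = (575.42 − 25.2492)·e^0.026667 = 550.1708 × 1.027026 = 565.0397
Market ¥560.22 < fair 565.0397: forward underpriced → reverse cash-and-carry (short the stock, invest proceeds at r, pay the dividends, go long the forward).
Profit at T = |F_mkt − F*| = |560.22 − 565.0397| = ¥4.82 per share

¥4.82 per share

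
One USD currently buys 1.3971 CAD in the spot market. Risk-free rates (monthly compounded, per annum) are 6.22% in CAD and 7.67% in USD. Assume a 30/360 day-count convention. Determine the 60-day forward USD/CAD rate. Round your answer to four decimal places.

By covered interest parity, F = S · (1+r_CAD/12)^(12T) / (1+r_USD/12)^(12T)
= 1.3971 × 1.010394 / 1.012824 = 1.3971 × 0.997601
F = 1.3937 CAD per USD

1.3937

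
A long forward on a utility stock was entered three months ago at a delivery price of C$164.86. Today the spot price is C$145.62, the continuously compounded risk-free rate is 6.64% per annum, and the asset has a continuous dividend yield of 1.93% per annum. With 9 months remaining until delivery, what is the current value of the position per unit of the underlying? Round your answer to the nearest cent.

-C$13.32

Current fair forward for the remaining 9 months: F = S·e^((r − q)·T), (r − q) = 0.0664 − 0.0193 = 0.0471
F = 145.62 · e^(0.0471 × 9/12) = 145.62 × 1.035956 = 150.8559
Value of long forward = (F − K)·e^(−rT) = (150.8559 − 164.86) · e^(−0.0664·9/12)
= -14.0041 × 0.951420 = -13.32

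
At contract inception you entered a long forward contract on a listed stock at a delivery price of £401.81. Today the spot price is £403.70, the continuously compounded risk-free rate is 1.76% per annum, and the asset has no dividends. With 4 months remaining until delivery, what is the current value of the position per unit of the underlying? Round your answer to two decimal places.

Current fair forward for the remaining 4 months: F = S·e^(r·T), r = 0.0176
F = 403.70 · e^(0.0176 × 4/12) = 403.70 × 1.005884 = 406.0754
Value of long forward = (F − K)·e^(−rT) = (406.0754 − 401.81) · e^(−0.0176·4/12)
= 4.2654 × 0.994151 = 4.24

£4.24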